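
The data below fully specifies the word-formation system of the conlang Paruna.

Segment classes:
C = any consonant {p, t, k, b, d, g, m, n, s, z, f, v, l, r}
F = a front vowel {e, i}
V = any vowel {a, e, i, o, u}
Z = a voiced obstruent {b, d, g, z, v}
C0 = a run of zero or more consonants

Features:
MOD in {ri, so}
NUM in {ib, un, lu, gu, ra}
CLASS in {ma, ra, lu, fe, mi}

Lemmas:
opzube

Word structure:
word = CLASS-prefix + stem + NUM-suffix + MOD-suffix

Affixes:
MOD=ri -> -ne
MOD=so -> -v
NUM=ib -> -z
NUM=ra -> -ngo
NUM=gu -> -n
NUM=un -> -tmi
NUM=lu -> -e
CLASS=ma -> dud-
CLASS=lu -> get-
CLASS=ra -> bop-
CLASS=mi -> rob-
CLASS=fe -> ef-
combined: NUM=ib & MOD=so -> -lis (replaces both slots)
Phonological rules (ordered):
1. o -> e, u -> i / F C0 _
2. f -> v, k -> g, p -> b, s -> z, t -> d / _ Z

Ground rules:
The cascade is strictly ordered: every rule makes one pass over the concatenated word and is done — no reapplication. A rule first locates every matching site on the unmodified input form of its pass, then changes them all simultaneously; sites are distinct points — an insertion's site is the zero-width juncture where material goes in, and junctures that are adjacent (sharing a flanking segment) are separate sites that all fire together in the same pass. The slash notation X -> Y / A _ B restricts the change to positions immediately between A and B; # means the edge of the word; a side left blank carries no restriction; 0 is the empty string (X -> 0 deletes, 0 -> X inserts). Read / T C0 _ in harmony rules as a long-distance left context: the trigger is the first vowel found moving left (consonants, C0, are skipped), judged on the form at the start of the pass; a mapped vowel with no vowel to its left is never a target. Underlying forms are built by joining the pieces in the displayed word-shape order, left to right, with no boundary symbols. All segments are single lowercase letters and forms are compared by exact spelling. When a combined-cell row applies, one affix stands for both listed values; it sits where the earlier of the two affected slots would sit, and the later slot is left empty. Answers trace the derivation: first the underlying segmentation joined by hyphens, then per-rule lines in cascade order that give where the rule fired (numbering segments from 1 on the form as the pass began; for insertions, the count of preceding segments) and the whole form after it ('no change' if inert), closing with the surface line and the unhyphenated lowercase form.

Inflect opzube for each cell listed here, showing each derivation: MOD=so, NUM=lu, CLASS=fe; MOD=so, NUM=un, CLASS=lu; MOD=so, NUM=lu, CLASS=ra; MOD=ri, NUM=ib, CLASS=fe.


cell MOD=so, NUM=lu, CLASS=fe:
underlying: ef-opzube-e-v
1. o -> e, u -> i / F C0 _: fires at position(s) 3: efepzubeev
2. f -> v, k -> g, p -> b, s -> z, t -> d / _ Z: fires at position(s) 4: efebzubeev
surface: efebzubeev

cell MOD=so, NUM=un, CLASS=lu:
underlying: get-opzube-tmi-v
1. o -> e, u -> i / F C0 _: fires at position(s) 4: getepzubetmiv
2. f -> v, k -> g, p -> b, s -> z, t -> d / _ Z: fires at position(s) 5: getebzubetmiv
surface: getebzubetmiv

cell MOD=so, NUM=lu, CLASS=ra:
underlying: bop-opzube-e-v
1. o -> e, u -> i / F C0 _: no change
2. f -> v, k -> g, p -> b, s -> z, t -> d / _ Z: fires at position(s) 5: bopobzubeev
surface: bopobzubeev

cell MOD=ri, NUM=ib, CLASS=fe:
underlying: ef-opzube-z-ne
1. o -> e, u -> i / F C0 _: fires at position(s) 3: efepzubezne
2. f -> v, k -> g, p -> b, s -> z, t -> d / _ Z: fires at position(s) 4: efebzubezne
surface: efebzubezne


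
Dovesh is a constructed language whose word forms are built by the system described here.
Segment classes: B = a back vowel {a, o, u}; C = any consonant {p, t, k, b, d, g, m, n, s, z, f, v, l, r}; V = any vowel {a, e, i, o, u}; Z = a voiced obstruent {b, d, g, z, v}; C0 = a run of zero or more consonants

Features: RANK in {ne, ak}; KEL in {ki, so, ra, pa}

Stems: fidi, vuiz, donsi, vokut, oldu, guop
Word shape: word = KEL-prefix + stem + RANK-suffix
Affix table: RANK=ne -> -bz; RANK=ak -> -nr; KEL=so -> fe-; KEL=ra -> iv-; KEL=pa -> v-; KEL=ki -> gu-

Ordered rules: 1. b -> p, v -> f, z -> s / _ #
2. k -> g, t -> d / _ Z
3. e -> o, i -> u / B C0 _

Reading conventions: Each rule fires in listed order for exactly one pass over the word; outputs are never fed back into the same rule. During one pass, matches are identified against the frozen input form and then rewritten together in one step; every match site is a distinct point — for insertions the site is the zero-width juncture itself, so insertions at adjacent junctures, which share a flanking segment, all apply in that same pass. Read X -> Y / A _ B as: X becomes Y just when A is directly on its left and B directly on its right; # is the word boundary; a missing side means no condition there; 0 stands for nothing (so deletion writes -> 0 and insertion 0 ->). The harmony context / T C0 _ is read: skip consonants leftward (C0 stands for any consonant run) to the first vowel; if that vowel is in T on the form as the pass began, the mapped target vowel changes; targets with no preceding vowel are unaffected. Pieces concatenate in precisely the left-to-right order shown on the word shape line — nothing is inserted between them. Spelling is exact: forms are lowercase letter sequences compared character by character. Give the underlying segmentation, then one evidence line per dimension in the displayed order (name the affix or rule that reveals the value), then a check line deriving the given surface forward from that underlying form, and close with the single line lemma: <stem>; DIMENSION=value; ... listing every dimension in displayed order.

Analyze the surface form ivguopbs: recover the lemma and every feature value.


underlying: iv-guop-bz
RANK=ne - signalled by the affix -bz
KEL=ra - signalled by the affix iv-
check: ivguopbz -> ivguopbs -> ivguopbs -> ivguopbs
lemma: guop; RANK=ne; KEL=ra


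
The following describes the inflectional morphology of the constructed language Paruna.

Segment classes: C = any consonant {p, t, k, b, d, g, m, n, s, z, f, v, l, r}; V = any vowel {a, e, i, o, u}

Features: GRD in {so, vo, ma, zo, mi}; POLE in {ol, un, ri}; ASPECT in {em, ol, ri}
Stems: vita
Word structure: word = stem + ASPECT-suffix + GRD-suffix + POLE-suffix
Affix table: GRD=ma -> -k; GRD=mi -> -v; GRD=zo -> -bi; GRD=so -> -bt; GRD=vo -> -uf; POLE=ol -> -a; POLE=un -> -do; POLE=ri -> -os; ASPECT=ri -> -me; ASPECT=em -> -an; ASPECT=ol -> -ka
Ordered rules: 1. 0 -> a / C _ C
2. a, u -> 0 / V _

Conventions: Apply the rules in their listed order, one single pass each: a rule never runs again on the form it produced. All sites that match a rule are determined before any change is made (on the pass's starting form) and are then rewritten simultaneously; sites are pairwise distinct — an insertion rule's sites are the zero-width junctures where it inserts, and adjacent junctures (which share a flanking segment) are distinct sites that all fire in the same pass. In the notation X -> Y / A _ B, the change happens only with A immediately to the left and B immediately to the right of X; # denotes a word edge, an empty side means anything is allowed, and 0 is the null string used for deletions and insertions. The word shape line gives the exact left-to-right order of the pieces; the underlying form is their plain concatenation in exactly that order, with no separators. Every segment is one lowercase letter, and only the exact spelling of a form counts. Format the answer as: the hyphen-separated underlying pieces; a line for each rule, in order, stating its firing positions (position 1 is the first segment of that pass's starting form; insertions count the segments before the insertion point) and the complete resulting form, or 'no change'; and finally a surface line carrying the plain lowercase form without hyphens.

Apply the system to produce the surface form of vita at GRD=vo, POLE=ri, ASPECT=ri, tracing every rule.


underlying: vita-me-uf-os
1. 0 -> a / C _ C: no change
2. a, u -> 0 / V _: fires at position(s) 7: vitamefos
surface: vitamefos


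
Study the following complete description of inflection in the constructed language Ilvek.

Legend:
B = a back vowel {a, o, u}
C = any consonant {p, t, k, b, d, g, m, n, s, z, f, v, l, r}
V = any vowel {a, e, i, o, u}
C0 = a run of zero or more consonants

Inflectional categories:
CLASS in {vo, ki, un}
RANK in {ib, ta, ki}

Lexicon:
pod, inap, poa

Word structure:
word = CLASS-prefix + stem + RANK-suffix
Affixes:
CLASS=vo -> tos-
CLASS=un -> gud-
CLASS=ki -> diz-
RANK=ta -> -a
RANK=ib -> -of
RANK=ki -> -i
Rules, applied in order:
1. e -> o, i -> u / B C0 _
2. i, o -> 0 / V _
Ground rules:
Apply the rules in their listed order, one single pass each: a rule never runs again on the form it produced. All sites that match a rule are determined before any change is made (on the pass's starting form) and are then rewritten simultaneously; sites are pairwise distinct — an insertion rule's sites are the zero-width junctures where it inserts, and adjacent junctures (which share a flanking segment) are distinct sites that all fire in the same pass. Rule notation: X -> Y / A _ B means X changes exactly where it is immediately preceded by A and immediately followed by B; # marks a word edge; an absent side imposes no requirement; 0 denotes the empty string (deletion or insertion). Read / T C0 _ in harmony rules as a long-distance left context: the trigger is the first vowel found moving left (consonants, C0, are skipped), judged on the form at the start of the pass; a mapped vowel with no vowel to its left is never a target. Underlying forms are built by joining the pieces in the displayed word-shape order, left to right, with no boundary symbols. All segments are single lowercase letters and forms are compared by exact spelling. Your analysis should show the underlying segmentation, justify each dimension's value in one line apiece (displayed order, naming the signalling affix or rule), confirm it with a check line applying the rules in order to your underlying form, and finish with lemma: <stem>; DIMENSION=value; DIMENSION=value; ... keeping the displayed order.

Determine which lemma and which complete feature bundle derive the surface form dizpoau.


underlying: diz-poa-i
CLASS=ki - signalled by the affix diz-
RANK=ki - signalled by the affix -i
check: dizpoai -> dizpoau -> dizpoau
lemma: poa; CLASS=ki; RANK=ki


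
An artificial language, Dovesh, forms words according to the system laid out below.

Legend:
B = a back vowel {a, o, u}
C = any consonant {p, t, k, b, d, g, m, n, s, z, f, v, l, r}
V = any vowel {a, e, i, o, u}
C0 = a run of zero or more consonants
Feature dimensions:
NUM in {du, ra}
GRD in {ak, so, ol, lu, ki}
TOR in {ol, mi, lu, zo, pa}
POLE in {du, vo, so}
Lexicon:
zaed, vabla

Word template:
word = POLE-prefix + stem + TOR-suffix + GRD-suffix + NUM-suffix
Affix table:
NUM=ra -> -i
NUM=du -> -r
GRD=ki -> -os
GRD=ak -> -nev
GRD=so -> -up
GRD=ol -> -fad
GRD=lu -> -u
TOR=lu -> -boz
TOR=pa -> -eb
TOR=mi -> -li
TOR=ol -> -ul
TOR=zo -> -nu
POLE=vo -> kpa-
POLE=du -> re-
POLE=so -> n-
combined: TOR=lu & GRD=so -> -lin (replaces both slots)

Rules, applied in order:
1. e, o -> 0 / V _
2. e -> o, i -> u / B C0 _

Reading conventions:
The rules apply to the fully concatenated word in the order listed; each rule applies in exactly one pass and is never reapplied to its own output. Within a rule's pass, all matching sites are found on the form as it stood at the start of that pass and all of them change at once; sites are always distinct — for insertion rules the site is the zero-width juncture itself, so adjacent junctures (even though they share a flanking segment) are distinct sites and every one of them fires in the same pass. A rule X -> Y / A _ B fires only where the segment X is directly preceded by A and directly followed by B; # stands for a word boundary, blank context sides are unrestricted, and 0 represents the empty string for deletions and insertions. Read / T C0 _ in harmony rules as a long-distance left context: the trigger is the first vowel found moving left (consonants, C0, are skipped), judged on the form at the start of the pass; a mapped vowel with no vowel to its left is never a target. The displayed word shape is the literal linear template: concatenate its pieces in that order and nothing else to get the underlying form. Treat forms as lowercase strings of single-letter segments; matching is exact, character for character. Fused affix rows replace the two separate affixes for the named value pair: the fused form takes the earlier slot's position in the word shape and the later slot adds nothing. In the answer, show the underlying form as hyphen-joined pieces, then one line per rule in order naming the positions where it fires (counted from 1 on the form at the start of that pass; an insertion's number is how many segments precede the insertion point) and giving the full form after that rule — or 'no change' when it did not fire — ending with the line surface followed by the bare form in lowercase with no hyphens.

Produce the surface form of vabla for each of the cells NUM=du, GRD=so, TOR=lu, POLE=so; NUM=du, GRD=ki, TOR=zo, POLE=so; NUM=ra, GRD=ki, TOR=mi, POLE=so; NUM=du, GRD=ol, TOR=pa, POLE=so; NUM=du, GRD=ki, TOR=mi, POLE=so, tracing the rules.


cell NUM=du, GRD=so, TOR=lu, POLE=so:
underlying: n-vabla-lin-r
1. e, o -> 0 / V _: no change
2. e -> o, i -> u / B C0 _: fires at position(s) 8: nvablalunr
surface: nvablalunr

cell NUM=du, GRD=ki, TOR=zo, POLE=so:
underlying: n-vabla-nu-os-r
1. e, o -> 0 / V _: fires at position(s) 9: nvablanusr
2. e -> o, i -> u / B C0 _: no change
surface: nvablanusr

cell NUM=ra, GRD=ki, TOR=mi, POLE=so:
underlying: n-vabla-li-os-i
1. e, o -> 0 / V _: fires at position(s) 9: nvablalisi
2. e -> o, i -> u / B C0 _: fires at position(s) 8: nvablalusi
surface: nvablalusi

cell NUM=du, GRD=ol, TOR=pa, POLE=so:
underlying: n-vabla-eb-fad-r
1. e, o -> 0 / V _: fires at position(s) 7: nvablabfadr
2. e -> o, i -> u / B C0 _: no change
surface: nvablabfadr

cell NUM=du, GRD=ki, TOR=mi, POLE=so:
underlying: n-vabla-li-os-r
1. e, o -> 0 / V _: fires at position(s) 9: nvablalisr
2. e -> o, i -> u / B C0 _: fires at position(s) 8: nvablalusr
surface: nvablalusr


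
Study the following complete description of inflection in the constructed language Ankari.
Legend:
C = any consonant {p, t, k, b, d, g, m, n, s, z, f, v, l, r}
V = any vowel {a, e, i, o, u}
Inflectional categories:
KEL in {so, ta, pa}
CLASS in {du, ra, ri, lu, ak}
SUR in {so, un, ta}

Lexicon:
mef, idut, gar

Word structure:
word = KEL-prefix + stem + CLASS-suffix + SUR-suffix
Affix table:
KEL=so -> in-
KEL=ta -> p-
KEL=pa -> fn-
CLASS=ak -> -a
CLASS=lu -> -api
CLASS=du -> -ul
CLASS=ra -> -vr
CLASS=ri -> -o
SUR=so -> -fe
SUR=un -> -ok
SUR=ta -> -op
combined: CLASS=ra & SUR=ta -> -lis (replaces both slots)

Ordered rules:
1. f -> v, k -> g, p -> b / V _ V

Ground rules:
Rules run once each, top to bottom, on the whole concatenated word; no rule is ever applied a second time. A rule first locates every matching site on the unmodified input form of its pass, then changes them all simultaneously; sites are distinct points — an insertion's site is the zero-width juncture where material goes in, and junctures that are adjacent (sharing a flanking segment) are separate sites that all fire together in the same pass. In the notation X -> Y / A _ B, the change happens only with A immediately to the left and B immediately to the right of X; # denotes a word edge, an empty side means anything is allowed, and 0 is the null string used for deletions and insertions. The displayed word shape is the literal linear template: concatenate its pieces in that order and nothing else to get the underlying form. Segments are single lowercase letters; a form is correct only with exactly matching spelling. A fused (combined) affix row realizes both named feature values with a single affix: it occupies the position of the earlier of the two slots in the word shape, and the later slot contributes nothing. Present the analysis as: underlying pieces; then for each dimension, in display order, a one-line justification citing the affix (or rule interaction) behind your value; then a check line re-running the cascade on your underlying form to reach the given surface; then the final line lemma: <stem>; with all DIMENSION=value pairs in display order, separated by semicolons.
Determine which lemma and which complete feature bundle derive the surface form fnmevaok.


underlying: fn-mef-a-ok
KEL=pa - signalled by the affix fn-
CLASS=ak - signalled by the affix -a
SUR=un - signalled by the affix -ok
check: fnmefaok -> fnmevaok
lemma: mef; KEL=pa; CLASS=ak; SUR=un


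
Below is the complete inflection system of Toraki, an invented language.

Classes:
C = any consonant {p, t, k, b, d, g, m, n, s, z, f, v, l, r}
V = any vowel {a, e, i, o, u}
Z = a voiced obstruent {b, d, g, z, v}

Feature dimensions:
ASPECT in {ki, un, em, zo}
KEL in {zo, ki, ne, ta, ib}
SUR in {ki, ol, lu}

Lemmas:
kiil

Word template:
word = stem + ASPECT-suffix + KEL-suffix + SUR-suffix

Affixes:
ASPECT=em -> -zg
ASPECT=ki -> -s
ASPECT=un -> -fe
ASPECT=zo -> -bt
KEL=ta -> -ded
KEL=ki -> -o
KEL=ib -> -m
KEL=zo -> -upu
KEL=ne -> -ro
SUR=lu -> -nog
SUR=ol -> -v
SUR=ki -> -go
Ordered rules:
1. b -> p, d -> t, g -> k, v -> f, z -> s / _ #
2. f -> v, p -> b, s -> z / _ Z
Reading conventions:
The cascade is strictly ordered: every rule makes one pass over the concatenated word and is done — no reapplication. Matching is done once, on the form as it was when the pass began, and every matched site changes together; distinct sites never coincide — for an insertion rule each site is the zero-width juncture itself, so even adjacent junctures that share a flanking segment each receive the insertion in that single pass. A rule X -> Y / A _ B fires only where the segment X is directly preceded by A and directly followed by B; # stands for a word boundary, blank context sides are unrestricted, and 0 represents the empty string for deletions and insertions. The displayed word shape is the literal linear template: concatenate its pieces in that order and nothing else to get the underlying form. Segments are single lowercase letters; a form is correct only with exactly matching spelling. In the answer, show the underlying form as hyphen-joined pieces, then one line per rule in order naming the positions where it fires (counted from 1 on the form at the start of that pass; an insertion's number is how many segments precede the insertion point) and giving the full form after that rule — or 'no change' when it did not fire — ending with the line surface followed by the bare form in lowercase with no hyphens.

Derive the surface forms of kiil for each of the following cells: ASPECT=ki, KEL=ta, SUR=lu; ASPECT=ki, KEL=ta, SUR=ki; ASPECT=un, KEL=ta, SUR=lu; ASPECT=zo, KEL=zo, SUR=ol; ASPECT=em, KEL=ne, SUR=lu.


cell ASPECT=ki, KEL=ta, SUR=lu:
underlying: kiil-s-ded-nog
1. b -> p, d -> t, g -> k, v -> f, z -> s / _ #: fires at position(s) 11: kiilsdednok
2. f -> v, p -> b, s -> z / _ Z: fires at position(s) 5: kiilzdednok
surface: kiilzdednok

cell ASPECT=ki, KEL=ta, SUR=ki:
underlying: kiil-s-ded-go
1. b -> p, d -> t, g -> k, v -> f, z -> s / _ #: no change
2. f -> v, p -> b, s -> z / _ Z: fires at position(s) 5: kiilzdedgo
surface: kiilzdedgo

cell ASPECT=un, KEL=ta, SUR=lu:
underlying: kiil-fe-ded-nog
1. b -> p, d -> t, g -> k, v -> f, z -> s / _ #: fires at position(s) 12: kiilfedednok
2. f -> v, p -> b, s -> z / _ Z: no change
surface: kiilfedednok

cell ASPECT=zo, KEL=zo, SUR=ol:
underlying: kiil-bt-upu-v
1. b -> p, d -> t, g -> k, v -> f, z -> s / _ #: fires at position(s) 10: kiilbtupuf
2. f -> v, p -> b, s -> z / _ Z: no change
surface: kiilbtupuf

cell ASPECT=em, KEL=ne, SUR=lu:
underlying: kiil-zg-ro-nog
1. b -> p, d -> t, g -> k, v -> f, z -> s / _ #: fires at position(s) 11: kiilzgronok
2. f -> v, p -> b, s -> z / _ Z: no change
surface: kiilzgronok


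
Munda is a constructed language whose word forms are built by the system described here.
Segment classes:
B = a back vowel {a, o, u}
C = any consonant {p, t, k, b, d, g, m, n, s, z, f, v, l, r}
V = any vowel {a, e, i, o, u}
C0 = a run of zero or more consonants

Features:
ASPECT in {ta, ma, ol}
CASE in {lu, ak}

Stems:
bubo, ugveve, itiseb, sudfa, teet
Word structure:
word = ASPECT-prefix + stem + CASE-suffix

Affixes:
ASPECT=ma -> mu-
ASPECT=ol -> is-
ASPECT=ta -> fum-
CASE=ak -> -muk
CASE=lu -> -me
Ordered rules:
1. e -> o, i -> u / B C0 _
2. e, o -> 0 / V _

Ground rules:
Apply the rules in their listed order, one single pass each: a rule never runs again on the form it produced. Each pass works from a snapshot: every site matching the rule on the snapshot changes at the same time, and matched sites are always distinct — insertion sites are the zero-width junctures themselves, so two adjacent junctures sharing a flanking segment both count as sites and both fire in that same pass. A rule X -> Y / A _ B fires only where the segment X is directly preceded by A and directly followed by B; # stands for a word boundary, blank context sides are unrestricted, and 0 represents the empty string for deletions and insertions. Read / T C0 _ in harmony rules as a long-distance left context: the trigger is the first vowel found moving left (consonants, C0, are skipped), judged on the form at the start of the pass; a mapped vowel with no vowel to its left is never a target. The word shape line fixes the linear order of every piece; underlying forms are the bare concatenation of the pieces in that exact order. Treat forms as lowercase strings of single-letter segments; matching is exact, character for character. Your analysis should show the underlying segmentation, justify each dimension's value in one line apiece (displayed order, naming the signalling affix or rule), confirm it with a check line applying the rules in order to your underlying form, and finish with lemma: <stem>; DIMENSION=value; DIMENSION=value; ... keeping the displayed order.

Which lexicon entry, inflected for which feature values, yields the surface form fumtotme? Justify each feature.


underlying: fum-teet-me
ASPECT=ta - signalled by the affix fum-
CASE=lu - signalled by the affix -me
check: fumteetme -> fumtoetme -> fumtotme
lemma: teet; ASPECT=ta; CASE=lu


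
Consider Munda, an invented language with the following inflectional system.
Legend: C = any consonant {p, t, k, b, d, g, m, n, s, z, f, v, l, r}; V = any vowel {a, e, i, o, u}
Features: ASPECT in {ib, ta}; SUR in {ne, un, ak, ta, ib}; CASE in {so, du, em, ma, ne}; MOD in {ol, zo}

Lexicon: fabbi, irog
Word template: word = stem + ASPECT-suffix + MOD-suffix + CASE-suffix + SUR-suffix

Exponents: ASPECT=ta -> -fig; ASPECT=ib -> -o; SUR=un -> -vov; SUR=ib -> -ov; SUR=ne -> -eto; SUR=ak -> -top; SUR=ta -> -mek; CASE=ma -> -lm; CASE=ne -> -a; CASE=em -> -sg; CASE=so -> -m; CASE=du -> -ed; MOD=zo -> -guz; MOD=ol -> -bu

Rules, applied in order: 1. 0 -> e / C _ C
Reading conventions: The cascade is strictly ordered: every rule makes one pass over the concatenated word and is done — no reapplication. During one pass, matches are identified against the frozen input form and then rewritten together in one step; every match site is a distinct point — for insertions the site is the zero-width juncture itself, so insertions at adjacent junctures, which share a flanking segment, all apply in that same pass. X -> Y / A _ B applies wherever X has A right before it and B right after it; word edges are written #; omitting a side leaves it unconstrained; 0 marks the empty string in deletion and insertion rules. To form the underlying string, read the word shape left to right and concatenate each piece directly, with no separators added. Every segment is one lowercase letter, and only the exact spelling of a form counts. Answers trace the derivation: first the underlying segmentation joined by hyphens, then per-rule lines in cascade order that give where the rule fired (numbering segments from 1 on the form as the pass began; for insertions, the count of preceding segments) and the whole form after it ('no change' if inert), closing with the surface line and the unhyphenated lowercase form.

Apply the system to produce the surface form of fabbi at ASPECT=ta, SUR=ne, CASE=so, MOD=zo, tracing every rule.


underlying: fabbi-fig-guz-m-eto
1. 0 -> e / C _ C: inserts after position(s) 3, 8, 11: fabebifigeguzemeto
surface: fabebifigeguzemeto


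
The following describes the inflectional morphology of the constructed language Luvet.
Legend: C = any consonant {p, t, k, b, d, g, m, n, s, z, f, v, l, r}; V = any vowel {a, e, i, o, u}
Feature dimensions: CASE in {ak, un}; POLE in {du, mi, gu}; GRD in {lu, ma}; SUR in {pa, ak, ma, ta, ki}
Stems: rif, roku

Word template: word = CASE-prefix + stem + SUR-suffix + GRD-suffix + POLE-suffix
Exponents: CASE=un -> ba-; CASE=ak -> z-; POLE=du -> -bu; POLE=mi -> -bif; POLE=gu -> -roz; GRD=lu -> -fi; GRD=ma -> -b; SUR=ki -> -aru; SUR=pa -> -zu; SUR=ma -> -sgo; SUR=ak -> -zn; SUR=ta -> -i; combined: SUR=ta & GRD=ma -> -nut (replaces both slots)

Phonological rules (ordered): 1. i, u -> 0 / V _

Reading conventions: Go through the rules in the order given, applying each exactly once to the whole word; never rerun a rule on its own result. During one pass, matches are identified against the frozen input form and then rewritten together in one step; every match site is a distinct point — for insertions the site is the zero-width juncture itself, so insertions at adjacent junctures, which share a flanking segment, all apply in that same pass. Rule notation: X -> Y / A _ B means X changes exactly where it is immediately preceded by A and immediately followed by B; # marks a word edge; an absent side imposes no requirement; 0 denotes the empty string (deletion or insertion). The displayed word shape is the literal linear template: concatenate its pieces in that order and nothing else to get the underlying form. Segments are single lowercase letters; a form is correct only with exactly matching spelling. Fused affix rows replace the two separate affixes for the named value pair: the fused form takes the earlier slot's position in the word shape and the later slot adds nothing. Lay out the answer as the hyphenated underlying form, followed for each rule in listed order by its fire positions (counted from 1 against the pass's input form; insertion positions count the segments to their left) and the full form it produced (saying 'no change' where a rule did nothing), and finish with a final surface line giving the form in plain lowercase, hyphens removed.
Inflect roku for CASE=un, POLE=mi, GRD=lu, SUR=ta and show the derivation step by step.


underlying: ba-roku-i-fi-bif
1. i, u -> 0 / V _: fires at position(s) 7: barokufibif
surface: barokufibif


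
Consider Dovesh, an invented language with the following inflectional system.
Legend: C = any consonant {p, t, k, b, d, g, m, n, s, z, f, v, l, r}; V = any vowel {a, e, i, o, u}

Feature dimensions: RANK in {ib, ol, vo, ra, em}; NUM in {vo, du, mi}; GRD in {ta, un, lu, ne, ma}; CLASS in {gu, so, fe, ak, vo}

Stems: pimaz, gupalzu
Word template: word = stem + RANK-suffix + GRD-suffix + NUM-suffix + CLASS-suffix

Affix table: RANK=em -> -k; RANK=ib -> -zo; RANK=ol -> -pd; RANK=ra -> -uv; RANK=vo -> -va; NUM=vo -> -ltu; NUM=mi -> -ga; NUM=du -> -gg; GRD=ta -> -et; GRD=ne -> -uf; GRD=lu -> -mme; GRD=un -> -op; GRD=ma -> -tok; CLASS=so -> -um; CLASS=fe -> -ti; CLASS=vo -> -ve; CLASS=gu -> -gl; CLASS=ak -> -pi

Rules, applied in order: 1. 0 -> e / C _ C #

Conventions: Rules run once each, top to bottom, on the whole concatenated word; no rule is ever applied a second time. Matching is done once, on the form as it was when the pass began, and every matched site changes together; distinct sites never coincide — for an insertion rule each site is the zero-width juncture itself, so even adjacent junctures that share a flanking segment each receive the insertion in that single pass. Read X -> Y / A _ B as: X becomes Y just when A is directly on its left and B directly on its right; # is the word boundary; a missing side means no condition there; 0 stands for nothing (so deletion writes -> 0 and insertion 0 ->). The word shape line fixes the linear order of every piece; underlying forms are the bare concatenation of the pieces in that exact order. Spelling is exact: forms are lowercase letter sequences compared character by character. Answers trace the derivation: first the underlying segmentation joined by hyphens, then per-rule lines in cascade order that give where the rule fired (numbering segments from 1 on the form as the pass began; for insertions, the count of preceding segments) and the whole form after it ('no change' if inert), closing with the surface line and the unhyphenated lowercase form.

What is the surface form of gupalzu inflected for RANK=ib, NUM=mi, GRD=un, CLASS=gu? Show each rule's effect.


underlying: gupalzu-zo-op-ga-gl
1. 0 -> e / C _ C #: inserts after position(s) 14: gupalzuzoopgagel
surface: gupalzuzoopgagel


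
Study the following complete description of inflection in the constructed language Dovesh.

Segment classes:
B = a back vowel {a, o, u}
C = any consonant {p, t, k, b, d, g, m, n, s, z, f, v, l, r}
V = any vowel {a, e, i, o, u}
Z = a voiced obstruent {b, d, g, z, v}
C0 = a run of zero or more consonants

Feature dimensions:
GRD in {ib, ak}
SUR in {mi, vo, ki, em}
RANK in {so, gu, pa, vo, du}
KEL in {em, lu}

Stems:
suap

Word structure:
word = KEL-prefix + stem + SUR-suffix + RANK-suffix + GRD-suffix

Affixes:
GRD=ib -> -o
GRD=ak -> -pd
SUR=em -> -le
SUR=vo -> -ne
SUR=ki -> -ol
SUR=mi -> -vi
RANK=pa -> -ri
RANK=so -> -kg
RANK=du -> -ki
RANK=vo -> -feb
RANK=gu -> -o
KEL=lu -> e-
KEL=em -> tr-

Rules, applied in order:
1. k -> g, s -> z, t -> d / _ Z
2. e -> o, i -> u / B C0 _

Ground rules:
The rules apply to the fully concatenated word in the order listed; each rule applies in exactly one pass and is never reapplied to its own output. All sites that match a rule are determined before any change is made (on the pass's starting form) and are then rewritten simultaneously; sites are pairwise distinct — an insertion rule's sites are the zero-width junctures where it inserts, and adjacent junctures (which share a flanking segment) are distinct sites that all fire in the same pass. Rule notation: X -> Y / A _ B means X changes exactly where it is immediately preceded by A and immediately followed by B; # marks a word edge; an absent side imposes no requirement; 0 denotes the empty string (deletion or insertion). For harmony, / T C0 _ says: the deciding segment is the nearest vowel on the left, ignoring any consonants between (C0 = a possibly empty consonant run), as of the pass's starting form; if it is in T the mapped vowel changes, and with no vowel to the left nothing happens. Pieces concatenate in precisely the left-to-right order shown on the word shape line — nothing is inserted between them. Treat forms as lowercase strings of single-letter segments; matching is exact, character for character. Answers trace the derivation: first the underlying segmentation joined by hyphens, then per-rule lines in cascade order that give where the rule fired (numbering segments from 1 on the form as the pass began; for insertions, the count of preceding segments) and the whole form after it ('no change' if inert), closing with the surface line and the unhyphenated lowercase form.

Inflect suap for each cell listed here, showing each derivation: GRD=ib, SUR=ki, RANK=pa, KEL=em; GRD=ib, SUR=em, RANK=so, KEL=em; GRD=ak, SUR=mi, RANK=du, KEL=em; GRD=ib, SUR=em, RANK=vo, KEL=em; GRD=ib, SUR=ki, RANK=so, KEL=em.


cell GRD=ib, SUR=ki, RANK=pa, KEL=em:
underlying: tr-suap-ol-ri-o
1. k -> g, s -> z, t -> d / _ Z: no change
2. e -> o, i -> u / B C0 _: fires at position(s) 10: trsuapolruo
surface: trsuapolruo

cell GRD=ib, SUR=em, RANK=so, KEL=em:
underlying: tr-suap-le-kg-o
1. k -> g, s -> z, t -> d / _ Z: fires at position(s) 9: trsuapleggo
2. e -> o, i -> u / B C0 _: fires at position(s) 8: trsuaploggo
surface: trsuaploggo

cell GRD=ak, SUR=mi, RANK=du, KEL=em:
underlying: tr-suap-vi-ki-pd
1. k -> g, s -> z, t -> d / _ Z: no change
2. e -> o, i -> u / B C0 _: fires at position(s) 8: trsuapvukipd
surface: trsuapvukipd

cell GRD=ib, SUR=em, RANK=vo, KEL=em:
underlying: tr-suap-le-feb-o
1. k -> g, s -> z, t -> d / _ Z: no change
2. e -> o, i -> u / B C0 _: fires at position(s) 8: trsuaplofebo
surface: trsuaplofebo

cell GRD=ib, SUR=ki, RANK=so, KEL=em:
underlying: tr-suap-ol-kg-o
1. k -> g, s -> z, t -> d / _ Z: fires at position(s) 9: trsuapolggo
2. e -> o, i -> u / B C0 _: no change
surface: trsuapolggo


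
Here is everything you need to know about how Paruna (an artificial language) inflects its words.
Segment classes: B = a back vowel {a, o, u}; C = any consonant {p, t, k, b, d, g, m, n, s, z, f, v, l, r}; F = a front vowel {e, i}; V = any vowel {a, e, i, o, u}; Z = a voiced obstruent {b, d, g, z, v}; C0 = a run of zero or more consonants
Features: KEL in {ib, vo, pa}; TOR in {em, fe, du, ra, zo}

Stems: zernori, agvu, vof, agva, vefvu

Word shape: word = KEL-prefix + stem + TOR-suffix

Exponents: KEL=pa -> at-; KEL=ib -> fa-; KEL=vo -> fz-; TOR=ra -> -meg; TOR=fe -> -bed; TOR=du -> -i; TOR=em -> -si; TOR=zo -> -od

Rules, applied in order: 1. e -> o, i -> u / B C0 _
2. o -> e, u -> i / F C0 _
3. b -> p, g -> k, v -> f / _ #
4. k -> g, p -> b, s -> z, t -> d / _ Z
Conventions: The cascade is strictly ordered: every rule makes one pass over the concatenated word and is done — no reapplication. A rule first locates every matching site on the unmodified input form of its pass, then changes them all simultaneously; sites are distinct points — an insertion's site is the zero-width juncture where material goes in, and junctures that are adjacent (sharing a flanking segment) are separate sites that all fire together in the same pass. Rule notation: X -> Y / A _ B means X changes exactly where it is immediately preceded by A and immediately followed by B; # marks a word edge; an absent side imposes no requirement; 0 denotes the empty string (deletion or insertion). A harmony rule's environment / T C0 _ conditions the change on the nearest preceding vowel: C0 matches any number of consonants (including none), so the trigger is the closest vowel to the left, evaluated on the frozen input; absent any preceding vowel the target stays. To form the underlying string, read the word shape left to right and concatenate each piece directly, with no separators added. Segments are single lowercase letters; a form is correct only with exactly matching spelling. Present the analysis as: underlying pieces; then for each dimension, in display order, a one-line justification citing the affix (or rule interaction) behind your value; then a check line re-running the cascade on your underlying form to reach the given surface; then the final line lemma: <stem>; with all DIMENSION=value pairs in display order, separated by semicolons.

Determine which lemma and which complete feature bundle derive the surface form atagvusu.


underlying: at-agvu-si
KEL=pa - signalled by the affix at-
TOR=em - signalled by the affix -si
check: atagvusi -> atagvusu -> atagvusu -> atagvusu -> atagvusu
lemma: agvu; KEL=pa; TOR=em


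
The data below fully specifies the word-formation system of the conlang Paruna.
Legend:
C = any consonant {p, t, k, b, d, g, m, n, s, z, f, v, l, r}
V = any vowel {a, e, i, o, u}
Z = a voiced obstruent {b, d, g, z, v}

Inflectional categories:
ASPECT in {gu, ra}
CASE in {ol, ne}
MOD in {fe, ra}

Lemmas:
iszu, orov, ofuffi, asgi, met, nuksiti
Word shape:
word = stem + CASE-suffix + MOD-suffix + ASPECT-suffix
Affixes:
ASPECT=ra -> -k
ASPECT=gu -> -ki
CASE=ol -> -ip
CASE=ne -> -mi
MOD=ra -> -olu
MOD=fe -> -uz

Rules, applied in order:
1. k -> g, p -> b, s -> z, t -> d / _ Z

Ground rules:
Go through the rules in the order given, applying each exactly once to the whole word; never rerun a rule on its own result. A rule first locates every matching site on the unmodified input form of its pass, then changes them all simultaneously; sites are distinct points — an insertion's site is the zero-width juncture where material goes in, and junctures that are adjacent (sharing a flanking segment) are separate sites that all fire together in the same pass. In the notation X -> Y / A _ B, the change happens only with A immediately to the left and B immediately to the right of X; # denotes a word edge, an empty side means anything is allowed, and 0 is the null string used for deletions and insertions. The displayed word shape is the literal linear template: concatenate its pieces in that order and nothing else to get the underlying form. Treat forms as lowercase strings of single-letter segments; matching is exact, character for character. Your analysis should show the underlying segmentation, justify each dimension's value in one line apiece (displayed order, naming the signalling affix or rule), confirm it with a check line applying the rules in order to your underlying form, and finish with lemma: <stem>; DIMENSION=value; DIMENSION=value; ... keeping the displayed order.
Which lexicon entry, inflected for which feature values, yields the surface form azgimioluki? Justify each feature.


underlying: asgi-mi-olu-ki
ASPECT=gu - signalled by the affix -ki
CASE=ne - signalled by the affix -mi
MOD=ra - signalled by the affix -olu
check: asgimioluki -> azgimioluki
lemma: asgi; ASPECT=gu; CASE=ne; MOD=ra


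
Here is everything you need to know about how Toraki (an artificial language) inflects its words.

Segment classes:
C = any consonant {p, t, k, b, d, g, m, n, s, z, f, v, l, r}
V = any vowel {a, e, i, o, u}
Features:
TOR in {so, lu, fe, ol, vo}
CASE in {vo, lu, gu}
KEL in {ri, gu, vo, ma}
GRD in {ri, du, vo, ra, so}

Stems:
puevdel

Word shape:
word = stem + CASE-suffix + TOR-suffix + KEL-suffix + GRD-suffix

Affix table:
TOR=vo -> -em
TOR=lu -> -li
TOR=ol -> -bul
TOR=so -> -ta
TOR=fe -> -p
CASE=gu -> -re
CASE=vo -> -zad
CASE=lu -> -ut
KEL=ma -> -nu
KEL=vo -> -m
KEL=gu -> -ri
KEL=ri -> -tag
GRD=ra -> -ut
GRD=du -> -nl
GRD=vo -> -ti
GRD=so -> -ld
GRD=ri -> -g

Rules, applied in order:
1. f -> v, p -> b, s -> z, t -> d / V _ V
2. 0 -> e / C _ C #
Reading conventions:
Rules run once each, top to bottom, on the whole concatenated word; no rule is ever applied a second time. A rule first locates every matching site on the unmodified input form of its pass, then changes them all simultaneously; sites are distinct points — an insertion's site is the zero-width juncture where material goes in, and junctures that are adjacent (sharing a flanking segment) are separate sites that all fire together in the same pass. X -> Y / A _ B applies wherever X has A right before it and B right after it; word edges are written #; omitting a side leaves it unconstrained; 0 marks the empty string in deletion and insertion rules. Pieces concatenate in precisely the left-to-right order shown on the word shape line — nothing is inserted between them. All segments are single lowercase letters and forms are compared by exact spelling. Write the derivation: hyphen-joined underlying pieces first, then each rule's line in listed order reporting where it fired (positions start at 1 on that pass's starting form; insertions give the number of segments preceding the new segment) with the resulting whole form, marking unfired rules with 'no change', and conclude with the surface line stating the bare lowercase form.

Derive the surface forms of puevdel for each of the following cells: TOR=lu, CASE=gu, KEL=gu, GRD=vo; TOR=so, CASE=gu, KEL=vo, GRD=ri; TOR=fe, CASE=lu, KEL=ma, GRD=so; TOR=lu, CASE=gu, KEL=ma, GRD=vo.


cell TOR=lu, CASE=gu, KEL=gu, GRD=vo:
underlying: puevdel-re-li-ri-ti
1. f -> v, p -> b, s -> z, t -> d / V _ V: fires at position(s) 14: puevdelreliridi
2. 0 -> e / C _ C #: no change
surface: puevdelreliridi

cell TOR=so, CASE=gu, KEL=vo, GRD=ri:
underlying: puevdel-re-ta-m-g
1. f -> v, p -> b, s -> z, t -> d / V _ V: fires at position(s) 10: puevdelredamg
2. 0 -> e / C _ C #: inserts after position(s) 12: puevdelredameg
surface: puevdelredameg

cell TOR=fe, CASE=lu, KEL=ma, GRD=so:
underlying: puevdel-ut-p-nu-ld
1. f -> v, p -> b, s -> z, t -> d / V _ V: no change
2. 0 -> e / C _ C #: inserts after position(s) 13: puevdelutpnuled
surface: puevdelutpnuled

cell TOR=lu, CASE=gu, KEL=ma, GRD=vo:
underlying: puevdel-re-li-nu-ti
1. f -> v, p -> b, s -> z, t -> d / V _ V: fires at position(s) 14: puevdelrelinudi
2. 0 -> e / C _ C #: no change
surface: puevdelrelinudi
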